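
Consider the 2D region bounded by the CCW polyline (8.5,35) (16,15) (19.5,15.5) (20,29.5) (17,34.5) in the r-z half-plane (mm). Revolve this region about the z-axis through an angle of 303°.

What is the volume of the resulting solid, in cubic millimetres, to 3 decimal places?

Volume = 11432.085 mm³

Profile (r,z), 5 vertices: (8.5,35) (16,15) (19.5,15.5) (20,29.5) (17,34.5)
edge 0: (8.5,35)→(16,15)  cross = 8.5·15 − 16·35 = -432.5000; (r_i+r_j)·cross = 24.5·-432.5000 = -10596.2500
edge 1: (16,15)→(19.5,15.5)  cross = 16·15.5 − 19.5·15 = -44.5000; (r_i+r_j)·cross = 35.5·-44.5000 = -1579.7500
edge 2: (19.5,15.5)→(20,29.5)  cross = 19.5·29.5 − 20·15.5 = 265.2500; (r_i+r_j)·cross = 39.5·265.2500 = 10477.3750
edge 3: (20,29.5)→(17,34.5)  cross = 20·34.5 − 17·29.5 = 188.5000; (r_i+r_j)·cross = 37·188.5000 = 6974.5000
edge 4: (17,34.5)→(8.5,35)  cross = 17·35 − 8.5·34.5 = 301.7500; (r_i+r_j)·cross = 25.5·301.7500 = 7694.6250
Σcross = 278.5000 → A = |Σcross|/2 = 139.2500 mm²
Σ(r_i+r_j)·cross = 12970.5000 → first moment M = |Σ|/6 = 2161.7500
R_c = M/A = 2161.7500/139.2500 = 15.5242 mm
θ = 303° = 5.288348 rad
V = θ·R_c·A = 5.288348·15.5242·139.2500 = 11432.085 mm³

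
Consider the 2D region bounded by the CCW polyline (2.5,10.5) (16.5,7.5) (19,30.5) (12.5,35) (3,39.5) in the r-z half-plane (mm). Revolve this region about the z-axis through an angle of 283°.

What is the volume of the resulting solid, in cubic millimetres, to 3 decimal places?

Volume = 20139.921 mm³

Profile (r,z), 5 vertices: (2.5,10.5) (16.5,7.5) (19,30.5) (12.5,35) (3,39.5)
edge 0: (2.5,10.5)→(16.5,7.5)  cross = 2.5·7.5 − 16.5·10.5 = -154.5000; (r_i+r_j)·cross = 19·-154.5000 = -2935.5000
edge 1: (16.5,7.5)→(19,30.5)  cross = 16.5·30.5 − 19·7.5 = 360.7500; (r_i+r_j)·cross = 35.5·360.7500 = 12806.6250
edge 2: (19,30.5)→(12.5,35)  cross = 19·35 − 12.5·30.5 = 283.7500; (r_i+r_j)·cross = 31.5·283.7500 = 8938.1250
edge 3: (12.5,35)→(3,39.5)  cross = 12.5·39.5 − 3·35 = 388.7500; (r_i+r_j)·cross = 15.5·388.7500 = 6025.6250
edge 4: (3,39.5)→(2.5,10.5)  cross = 3·10.5 − 2.5·39.5 = -67.2500; (r_i+r_j)·cross = 5.5·-67.2500 = -369.8750
Σcross = 811.5000 → A = |Σcross|/2 = 405.7500 mm²
Σ(r_i+r_j)·cross = 24465.0000 → first moment M = |Σ|/6 = 4077.5000
R_c = M/A = 4077.5000/405.7500 = 10.0493 mm
θ = 283° = 4.939282 rad
V = θ·R_c·A = 4.939282·10.0493·405.7500 = 20139.921 mm³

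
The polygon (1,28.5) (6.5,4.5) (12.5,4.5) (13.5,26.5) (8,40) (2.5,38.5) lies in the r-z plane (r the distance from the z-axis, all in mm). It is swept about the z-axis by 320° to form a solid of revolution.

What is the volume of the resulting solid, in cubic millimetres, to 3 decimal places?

Volume = 13511.176 mm³

Profile (r,z), 6 vertices: (1,28.5) (6.5,4.5) (12.5,4.5) (13.5,26.5) (8,40) (2.5,38.5)
edge 0: (1,28.5)→(6.5,4.5)  cross = 1·4.5 − 6.5·28.5 = -180.7500; (r_i+r_j)·cross = 7.5·-180.7500 = -1355.6250
edge 1: (6.5,4.5)→(12.5,4.5)  cross = 6.5·4.5 − 12.5·4.5 = -27.0000; (r_i+r_j)·cross = 19·-27.0000 = -513.0000
edge 2: (12.5,4.5)→(13.5,26.5)  cross = 12.5·26.5 − 13.5·4.5 = 270.5000; (r_i+r_j)·cross = 26·270.5000 = 7033.0000
edge 3: (13.5,26.5)→(8,40)  cross = 13.5·40 − 8·26.5 = 328.0000; (r_i+r_j)·cross = 21.5·328.0000 = 7052.0000
edge 4: (8,40)→(2.5,38.5)  cross = 8·38.5 − 2.5·40 = 208.0000; (r_i+r_j)·cross = 10.5·208.0000 = 2184.0000
edge 5: (2.5,38.5)→(1,28.5)  cross = 2.5·28.5 − 1·38.5 = 32.7500; (r_i+r_j)·cross = 3.5·32.7500 = 114.6250
Σcross = 631.5000 → A = |Σcross|/2 = 315.7500 mm²
Σ(r_i+r_j)·cross = 14515.0000 → first moment M = |Σ|/6 = 2419.1667
R_c = M/A = 2419.1667/315.7500 = 7.6617 mm
θ = 320° = 5.585054 rad
V = θ·R_c·A = 5.585054·7.6617·315.7500 = 13511.176 mm³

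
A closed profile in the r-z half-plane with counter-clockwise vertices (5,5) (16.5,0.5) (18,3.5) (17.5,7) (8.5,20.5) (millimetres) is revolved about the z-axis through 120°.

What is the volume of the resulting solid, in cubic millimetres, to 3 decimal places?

Volume = 3222.227 mm³

Profile (r,z), 5 vertices: (5,5) (16.5,0.5) (18,3.5) (17.5,7) (8.5,20.5)
edge 0: (5,5)→(16.5,0.5)  cross = 5·0.5 − 16.5·5 = -80.0000; (r_i+r_j)·cross = 21.5·-80.0000 = -1720.0000
edge 1: (16.5,0.5)→(18,3.5)  cross = 16.5·3.5 − 18·0.5 = 48.7500; (r_i+r_j)·cross = 34.5·48.7500 = 1681.8750
edge 2: (18,3.5)→(17.5,7)  cross = 18·7 − 17.5·3.5 = 64.7500; (r_i+r_j)·cross = 35.5·64.7500 = 2298.6250
edge 3: (17.5,7)→(8.5,20.5)  cross = 17.5·20.5 − 8.5·7 = 299.2500; (r_i+r_j)·cross = 26·299.2500 = 7780.5000
edge 4: (8.5,20.5)→(5,5)  cross = 8.5·5 − 5·20.5 = -60.0000; (r_i+r_j)·cross = 13.5·-60.0000 = -810.0000
Σcross = 272.7500 → A = |Σcross|/2 = 136.3750 mm²
Σ(r_i+r_j)·cross = 9231.0000 → first moment M = |Σ|/6 = 1538.5000
R_c = M/A = 1538.5000/136.3750 = 11.2814 mm
θ = 120° = 2.094395 rad
V = θ·R_c·A = 2.094395·11.2814·136.3750 = 3222.227 mm³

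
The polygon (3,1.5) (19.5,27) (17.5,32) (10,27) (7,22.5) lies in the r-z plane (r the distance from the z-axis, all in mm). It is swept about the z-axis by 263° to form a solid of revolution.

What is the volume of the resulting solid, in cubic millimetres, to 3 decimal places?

Volume = 8419.699 mm³

Profile (r,z), 5 vertices: (3,1.5) (19.5,27) (17.5,32) (10,27) (7,22.5)
edge 0: (3,1.5)→(19.5,27)  cross = 3·27 − 19.5·1.5 = 51.7500; (r_i+r_j)·cross = 22.5·51.7500 = 1164.3750
edge 1: (19.5,27)→(17.5,32)  cross = 19.5·32 − 17.5·27 = 151.5000; (r_i+r_j)·cross = 37·151.5000 = 5605.5000
edge 2: (17.5,32)→(10,27)  cross = 17.5·27 − 10·32 = 152.5000; (r_i+r_j)·cross = 27.5·152.5000 = 4193.7500
edge 3: (10,27)→(7,22.5)  cross = 10·22.5 − 7·27 = 36.0000; (r_i+r_j)·cross = 17·36.0000 = 612.0000
edge 4: (7,22.5)→(3,1.5)  cross = 7·1.5 − 3·22.5 = -57.0000; (r_i+r_j)·cross = 10·-57.0000 = -570.0000
Σcross = 334.7500 → A = |Σcross|/2 = 167.3750 mm²
Σ(r_i+r_j)·cross = 11005.6250 → first moment M = |Σ|/6 = 1834.2708
R_c = M/A = 1834.2708/167.3750 = 10.9590 mm
θ = 263° = 4.590216 rad
V = θ·R_c·A = 4.590216·10.9590·167.3750 = 8419.699 mm³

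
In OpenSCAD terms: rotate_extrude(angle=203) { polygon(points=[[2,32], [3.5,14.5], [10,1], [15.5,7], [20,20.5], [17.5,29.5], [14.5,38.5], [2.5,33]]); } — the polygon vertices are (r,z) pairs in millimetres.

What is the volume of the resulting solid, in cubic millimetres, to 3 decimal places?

Volume = 16792.874 mm³

Profile (r,z), 8 vertices: (2,32) (3.5,14.5) (10,1) (15.5,7) (20,20.5) (17.5,29.5) (14.5,38.5) (2.5,33)
edge 0: (2,32)→(3.5,14.5)  cross = 2·14.5 − 3.5·32 = -83.0000; (r_i+r_j)·cross = 5.5·-83.0000 = -456.5000
edge 1: (3.5,14.5)→(10,1)  cross = 3.5·1 − 10·14.5 = -141.5000; (r_i+r_j)·cross = 13.5·-141.5000 = -1910.2500
edge 2: (10,1)→(15.5,7)  cross = 10·7 − 15.5·1 = 54.5000; (r_i+r_j)·cross = 25.5·54.5000 = 1389.7500
edge 3: (15.5,7)→(20,20.5)  cross = 15.5·20.5 − 20·7 = 177.7500; (r_i+r_j)·cross = 35.5·177.7500 = 6310.1250
edge 4: (20,20.5)→(17.5,29.5)  cross = 20·29.5 − 17.5·20.5 = 231.2500; (r_i+r_j)·cross = 37.5·231.2500 = 8671.8750
edge 5: (17.5,29.5)→(14.5,38.5)  cross = 17.5·38.5 − 14.5·29.5 = 246.0000; (r_i+r_j)·cross = 32·246.0000 = 7872.0000
edge 6: (14.5,38.5)→(2.5,33)  cross = 14.5·33 − 2.5·38.5 = 382.2500; (r_i+r_j)·cross = 17·382.2500 = 6498.2500
edge 7: (2.5,33)→(2,32)  cross = 2.5·32 − 2·33 = 14.0000; (r_i+r_j)·cross = 4.5·14.0000 = 63.0000
Σcross = 881.2500 → A = |Σcross|/2 = 440.6250 mm²
Σ(r_i+r_j)·cross = 28438.2500 → first moment M = |Σ|/6 = 4739.7083
R_c = M/A = 4739.7083/440.6250 = 10.7568 mm
θ = 203° = 3.543018 rad
V = θ·R_c·A = 3.543018·10.7568·440.6250 = 16792.874 mm³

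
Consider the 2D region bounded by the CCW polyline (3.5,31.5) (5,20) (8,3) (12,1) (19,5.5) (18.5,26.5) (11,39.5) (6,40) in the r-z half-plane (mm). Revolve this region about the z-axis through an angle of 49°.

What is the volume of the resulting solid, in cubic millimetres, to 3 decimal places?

Profile (r,z), 8 vertices: (3.5,31.5) (5,20) (8,3) (12,1) (19,5.5) (18.5,26.5) (11,39.5) (6,40)
edge 0: (3.5,31.5)→(5,20)  cross = 3.5·20 − 5·31.5 = -87.5000; (r_i+r_j)·cross = 8.5·-87.5000 = -743.7500
edge 1: (5,20)→(8,3)  cross = 5·3 − 8·20 = -145.0000; (r_i+r_j)·cross = 13·-145.0000 = -1885.0000
edge 2: (8,3)→(12,1)  cross = 8·1 − 12·3 = -28.0000; (r_i+r_j)·cross = 20·-28.0000 = -560.0000
edge 3: (12,1)→(19,5.5)  cross = 12·5.5 − 19·1 = 47.0000; (r_i+r_j)·cross = 31·47.0000 = 1457.0000
edge 4: (19,5.5)→(18.5,26.5)  cross = 19·26.5 − 18.5·5.5 = 401.7500; (r_i+r_j)·cross = 37.5·401.7500 = 15065.6250
edge 5: (18.5,26.5)→(11,39.5)  cross = 18.5·39.5 − 11·26.5 = 439.2500; (r_i+r_j)·cross = 29.5·439.2500 = 12957.8750
edge 6: (11,39.5)→(6,40)  cross = 11·40 − 6·39.5 = 203.0000; (r_i+r_j)·cross = 17·203.0000 = 3451.0000
edge 7: (6,40)→(3.5,31.5)  cross = 6·31.5 − 3.5·40 = 49.0000; (r_i+r_j)·cross = 9.5·49.0000 = 465.5000
Σcross = 879.5000 → A = |Σcross|/2 = 439.7500 mm²
Σ(r_i+r_j)·cross = 30208.2500 → first moment M = |Σ|/6 = 5034.7083
R_c = M/A = 5034.7083/439.7500 = 11.4490 mm
θ = 49° = 0.855211 rad
V = θ·R_c·A = 0.855211·11.4490·439.7500 = 4305.740 mm³

Volume = 4305.740 mm³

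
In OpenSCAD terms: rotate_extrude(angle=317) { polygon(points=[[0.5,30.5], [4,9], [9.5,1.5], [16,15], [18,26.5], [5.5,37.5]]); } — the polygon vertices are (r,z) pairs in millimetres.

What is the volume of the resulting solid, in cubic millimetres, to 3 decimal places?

Volume = 18430.440 mm³

Profile (r,z), 6 vertices: (0.5,30.5) (4,9) (9.5,1.5) (16,15) (18,26.5) (5.5,37.5)
edge 0: (0.5,30.5)→(4,9)  cross = 0.5·9 − 4·30.5 = -117.5000; (r_i+r_j)·cross = 4.5·-117.5000 = -528.7500
edge 1: (4,9)→(9.5,1.5)  cross = 4·1.5 − 9.5·9 = -79.5000; (r_i+r_j)·cross = 13.5·-79.5000 = -1073.2500
edge 2: (9.5,1.5)→(16,15)  cross = 9.5·15 − 16·1.5 = 118.5000; (r_i+r_j)·cross = 25.5·118.5000 = 3021.7500
edge 3: (16,15)→(18,26.5)  cross = 16·26.5 − 18·15 = 154.0000; (r_i+r_j)·cross = 34·154.0000 = 5236.0000
edge 4: (18,26.5)→(5.5,37.5)  cross = 18·37.5 − 5.5·26.5 = 529.2500; (r_i+r_j)·cross = 23.5·529.2500 = 12437.3750
edge 5: (5.5,37.5)→(0.5,30.5)  cross = 5.5·30.5 − 0.5·37.5 = 149.0000; (r_i+r_j)·cross = 6·149.0000 = 894.0000
Σcross = 753.7500 → A = |Σcross|/2 = 376.8750 mm²
Σ(r_i+r_j)·cross = 19987.1250 → first moment M = |Σ|/6 = 3331.1875
R_c = M/A = 3331.1875/376.8750 = 8.8390 mm
θ = 317° = 5.532694 rad
V = θ·R_c·A = 5.532694·8.8390·376.8750 = 18430.440 mm³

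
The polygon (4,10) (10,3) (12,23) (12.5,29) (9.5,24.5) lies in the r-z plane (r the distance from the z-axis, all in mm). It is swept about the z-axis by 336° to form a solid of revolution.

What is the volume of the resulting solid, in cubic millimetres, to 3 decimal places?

Volume = 5037.683 mm³

Profile (r,z), 5 vertices: (4,10) (10,3) (12,23) (12.5,29) (9.5,24.5)
edge 0: (4,10)→(10,3)  cross = 4·3 − 10·10 = -88.0000; (r_i+r_j)·cross = 14·-88.0000 = -1232.0000
edge 1: (10,3)→(12,23)  cross = 10·23 − 12·3 = 194.0000; (r_i+r_j)·cross = 22·194.0000 = 4268.0000
edge 2: (12,23)→(12.5,29)  cross = 12·29 − 12.5·23 = 60.5000; (r_i+r_j)·cross = 24.5·60.5000 = 1482.2500
edge 3: (12.5,29)→(9.5,24.5)  cross = 12.5·24.5 − 9.5·29 = 30.7500; (r_i+r_j)·cross = 22·30.7500 = 676.5000
edge 4: (9.5,24.5)→(4,10)  cross = 9.5·10 − 4·24.5 = -3.0000; (r_i+r_j)·cross = 13.5·-3.0000 = -40.5000
Σcross = 194.2500 → A = |Σcross|/2 = 97.1250 mm²
Σ(r_i+r_j)·cross = 5154.2500 → first moment M = |Σ|/6 = 859.0417
R_c = M/A = 859.0417/97.1250 = 8.8447 mm
θ = 336° = 5.864306 rad
V = θ·R_c·A = 5.864306·8.8447·97.1250 = 5037.683 mm³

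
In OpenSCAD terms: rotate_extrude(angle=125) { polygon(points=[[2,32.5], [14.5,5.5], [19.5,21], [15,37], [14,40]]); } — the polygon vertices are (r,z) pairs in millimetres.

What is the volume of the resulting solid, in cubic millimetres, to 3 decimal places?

Volume = 7822.938 mm³

Profile (r,z), 5 vertices: (2,32.5) (14.5,5.5) (19.5,21) (15,37) (14,40)
edge 0: (2,32.5)→(14.5,5.5)  cross = 2·5.5 − 14.5·32.5 = -460.2500; (r_i+r_j)·cross = 16.5·-460.2500 = -7594.1250
edge 1: (14.5,5.5)→(19.5,21)  cross = 14.5·21 − 19.5·5.5 = 197.2500; (r_i+r_j)·cross = 34·197.2500 = 6706.5000
edge 2: (19.5,21)→(15,37)  cross = 19.5·37 − 15·21 = 406.5000; (r_i+r_j)·cross = 34.5·406.5000 = 14024.2500
edge 3: (15,37)→(14,40)  cross = 15·40 − 14·37 = 82.0000; (r_i+r_j)·cross = 29·82.0000 = 2378.0000
edge 4: (14,40)→(2,32.5)  cross = 14·32.5 − 2·40 = 375.0000; (r_i+r_j)·cross = 16·375.0000 = 6000.0000
Σcross = 600.5000 → A = |Σcross|/2 = 300.2500 mm²
Σ(r_i+r_j)·cross = 21514.6250 → first moment M = |Σ|/6 = 3585.7708
R_c = M/A = 3585.7708/300.2500 = 11.9426 mm
θ = 125° = 2.181662 rad
V = θ·R_c·A = 2.181662·11.9426·300.2500 = 7822.938 mm³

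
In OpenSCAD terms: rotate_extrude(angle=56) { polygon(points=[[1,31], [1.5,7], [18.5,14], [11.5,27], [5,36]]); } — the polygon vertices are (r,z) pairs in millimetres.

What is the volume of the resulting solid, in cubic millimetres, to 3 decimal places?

Profile (r,z), 5 vertices: (1,31) (1.5,7) (18.5,14) (11.5,27) (5,36)
edge 0: (1,31)→(1.5,7)  cross = 1·7 − 1.5·31 = -39.5000; (r_i+r_j)·cross = 2.5·-39.5000 = -98.7500
edge 1: (1.5,7)→(18.5,14)  cross = 1.5·14 − 18.5·7 = -108.5000; (r_i+r_j)·cross = 20·-108.5000 = -2170.0000
edge 2: (18.5,14)→(11.5,27)  cross = 18.5·27 − 11.5·14 = 338.5000; (r_i+r_j)·cross = 30·338.5000 = 10155.0000
edge 3: (11.5,27)→(5,36)  cross = 11.5·36 − 5·27 = 279.0000; (r_i+r_j)·cross = 16.5·279.0000 = 4603.5000
edge 4: (5,36)→(1,31)  cross = 5·31 − 1·36 = 119.0000; (r_i+r_j)·cross = 6·119.0000 = 714.0000
Σcross = 588.5000 → A = |Σcross|/2 = 294.2500 mm²
Σ(r_i+r_j)·cross = 13203.7500 → first moment M = |Σ|/6 = 2200.6250
R_c = M/A = 2200.6250/294.2500 = 7.4788 mm
θ = 56° = 0.977384 rad
V = θ·R_c·A = 0.977384·7.4788·294.2500 = 2150.857 mm³

Volume = 2150.857 mm³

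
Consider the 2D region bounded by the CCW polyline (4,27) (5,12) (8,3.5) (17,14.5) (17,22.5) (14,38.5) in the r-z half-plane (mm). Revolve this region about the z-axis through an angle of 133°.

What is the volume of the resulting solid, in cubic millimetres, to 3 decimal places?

Volume = 7269.307 mm³

Profile (r,z), 6 vertices: (4,27) (5,12) (8,3.5) (17,14.5) (17,22.5) (14,38.5)
edge 0: (4,27)→(5,12)  cross = 4·12 − 5·27 = -87.0000; (r_i+r_j)·cross = 9·-87.0000 = -783.0000
edge 1: (5,12)→(8,3.5)  cross = 5·3.5 − 8·12 = -78.5000; (r_i+r_j)·cross = 13·-78.5000 = -1020.5000
edge 2: (8,3.5)→(17,14.5)  cross = 8·14.5 − 17·3.5 = 56.5000; (r_i+r_j)·cross = 25·56.5000 = 1412.5000
edge 3: (17,14.5)→(17,22.5)  cross = 17·22.5 − 17·14.5 = 136.0000; (r_i+r_j)·cross = 34·136.0000 = 4624.0000
edge 4: (17,22.5)→(14,38.5)  cross = 17·38.5 − 14·22.5 = 339.5000; (r_i+r_j)·cross = 31·339.5000 = 10524.5000
edge 5: (14,38.5)→(4,27)  cross = 14·27 − 4·38.5 = 224.0000; (r_i+r_j)·cross = 18·224.0000 = 4032.0000
Σcross = 590.5000 → A = |Σcross|/2 = 295.2500 mm²
Σ(r_i+r_j)·cross = 18789.5000 → first moment M = |Σ|/6 = 3131.5833
R_c = M/A = 3131.5833/295.2500 = 10.6065 mm
θ = 133° = 2.321288 rad
V = θ·R_c·A = 2.321288·10.6065·295.2500 = 7269.307 mm³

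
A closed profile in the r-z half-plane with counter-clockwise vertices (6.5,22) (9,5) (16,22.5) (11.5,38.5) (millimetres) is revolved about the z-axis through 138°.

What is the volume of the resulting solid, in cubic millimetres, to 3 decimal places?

Volume = 4163.236 mm³

Profile (r,z), 4 vertices: (6.5,22) (9,5) (16,22.5) (11.5,38.5)
edge 0: (6.5,22)→(9,5)  cross = 6.5·5 − 9·22 = -165.5000; (r_i+r_j)·cross = 15.5·-165.5000 = -2565.2500
edge 1: (9,5)→(16,22.5)  cross = 9·22.5 − 16·5 = 122.5000; (r_i+r_j)·cross = 25·122.5000 = 3062.5000
edge 2: (16,22.5)→(11.5,38.5)  cross = 16·38.5 − 11.5·22.5 = 357.2500; (r_i+r_j)·cross = 27.5·357.2500 = 9824.3750
edge 3: (11.5,38.5)→(6.5,22)  cross = 11.5·22 − 6.5·38.5 = 2.7500; (r_i+r_j)·cross = 18·2.7500 = 49.5000
Σcross = 317.0000 → A = |Σcross|/2 = 158.5000 mm²
Σ(r_i+r_j)·cross = 10371.1250 → first moment M = |Σ|/6 = 1728.5208
R_c = M/A = 1728.5208/158.5000 = 10.9055 mm
θ = 138° = 2.408554 rad
V = θ·R_c·A = 2.408554·10.9055·158.5000 = 4163.236 mm³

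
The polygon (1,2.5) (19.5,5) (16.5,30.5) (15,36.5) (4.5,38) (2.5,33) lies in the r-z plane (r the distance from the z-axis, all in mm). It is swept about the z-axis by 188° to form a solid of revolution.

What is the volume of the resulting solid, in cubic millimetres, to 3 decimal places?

Profile (r,z), 6 vertices: (1,2.5) (19.5,5) (16.5,30.5) (15,36.5) (4.5,38) (2.5,33)
edge 0: (1,2.5)→(19.5,5)  cross = 1·5 − 19.5·2.5 = -43.7500; (r_i+r_j)·cross = 20.5·-43.7500 = -896.8750
edge 1: (19.5,5)→(16.5,30.5)  cross = 19.5·30.5 − 16.5·5 = 512.2500; (r_i+r_j)·cross = 36·512.2500 = 18441.0000
edge 2: (16.5,30.5)→(15,36.5)  cross = 16.5·36.5 − 15·30.5 = 144.7500; (r_i+r_j)·cross = 31.5·144.7500 = 4559.6250
edge 3: (15,36.5)→(4.5,38)  cross = 15·38 − 4.5·36.5 = 405.7500; (r_i+r_j)·cross = 19.5·405.7500 = 7912.1250
edge 4: (4.5,38)→(2.5,33)  cross = 4.5·33 − 2.5·38 = 53.5000; (r_i+r_j)·cross = 7·53.5000 = 374.5000
edge 5: (2.5,33)→(1,2.5)  cross = 2.5·2.5 − 1·33 = -26.7500; (r_i+r_j)·cross = 3.5·-26.7500 = -93.6250
Σcross = 1045.7500 → A = |Σcross|/2 = 522.8750 mm²
Σ(r_i+r_j)·cross = 30296.7500 → first moment M = |Σ|/6 = 5049.4583
R_c = M/A = 5049.4583/522.8750 = 9.6571 mm
θ = 188° = 3.281219 rad
V = θ·R_c·A = 3.281219·9.6571·522.8750 = 16568.379 mm³

Volume = 16568.379 mm³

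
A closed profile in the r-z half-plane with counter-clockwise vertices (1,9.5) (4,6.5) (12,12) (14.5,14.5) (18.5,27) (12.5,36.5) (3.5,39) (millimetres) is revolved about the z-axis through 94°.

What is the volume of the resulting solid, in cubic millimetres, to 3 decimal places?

Profile (r,z), 7 vertices: (1,9.5) (4,6.5) (12,12) (14.5,14.5) (18.5,27) (12.5,36.5) (3.5,39)
edge 0: (1,9.5)→(4,6.5)  cross = 1·6.5 − 4·9.5 = -31.5000; (r_i+r_j)·cross = 5·-31.5000 = -157.5000
edge 1: (4,6.5)→(12,12)  cross = 4·12 − 12·6.5 = -30.0000; (r_i+r_j)·cross = 16·-30.0000 = -480.0000
edge 2: (12,12)→(14.5,14.5)  cross = 12·14.5 − 14.5·12 = 0.0000; (r_i+r_j)·cross = 26.5·0.0000 = 0.0000
edge 3: (14.5,14.5)→(18.5,27)  cross = 14.5·27 − 18.5·14.5 = 123.2500; (r_i+r_j)·cross = 33·123.2500 = 4067.2500
edge 4: (18.5,27)→(12.5,36.5)  cross = 18.5·36.5 − 12.5·27 = 337.7500; (r_i+r_j)·cross = 31·337.7500 = 10470.2500
edge 5: (12.5,36.5)→(3.5,39)  cross = 12.5·39 − 3.5·36.5 = 359.7500; (r_i+r_j)·cross = 16·359.7500 = 5756.0000
edge 6: (3.5,39)→(1,9.5)  cross = 3.5·9.5 − 1·39 = -5.7500; (r_i+r_j)·cross = 4.5·-5.7500 = -25.8750
Σcross = 753.5000 → A = |Σcross|/2 = 376.7500 mm²
Σ(r_i+r_j)·cross = 19630.1250 → first moment M = |Σ|/6 = 3271.6875
R_c = M/A = 3271.6875/376.7500 = 8.6840 mm
θ = 94° = 1.640609 rad
V = θ·R_c·A = 1.640609·8.6840·376.7500 = 5367.562 mm³

Volume = 5367.562 mm³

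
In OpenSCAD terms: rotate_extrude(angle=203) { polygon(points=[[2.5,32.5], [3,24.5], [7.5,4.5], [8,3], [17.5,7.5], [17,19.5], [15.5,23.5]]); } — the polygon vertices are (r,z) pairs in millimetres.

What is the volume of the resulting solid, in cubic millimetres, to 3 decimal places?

Volume = 9766.921 mm³

Profile (r,z), 7 vertices: (2.5,32.5) (3,24.5) (7.5,4.5) (8,3) (17.5,7.5) (17,19.5) (15.5,23.5)
edge 0: (2.5,32.5)→(3,24.5)  cross = 2.5·24.5 − 3·32.5 = -36.2500; (r_i+r_j)·cross = 5.5·-36.2500 = -199.3750
edge 1: (3,24.5)→(7.5,4.5)  cross = 3·4.5 − 7.5·24.5 = -170.2500; (r_i+r_j)·cross = 10.5·-170.2500 = -1787.6250
edge 2: (7.5,4.5)→(8,3)  cross = 7.5·3 − 8·4.5 = -13.5000; (r_i+r_j)·cross = 15.5·-13.5000 = -209.2500
edge 3: (8,3)→(17.5,7.5)  cross = 8·7.5 − 17.5·3 = 7.5000; (r_i+r_j)·cross = 25.5·7.5000 = 191.2500
edge 4: (17.5,7.5)→(17,19.5)  cross = 17.5·19.5 − 17·7.5 = 213.7500; (r_i+r_j)·cross = 34.5·213.7500 = 7374.3750
edge 5: (17,19.5)→(15.5,23.5)  cross = 17·23.5 − 15.5·19.5 = 97.2500; (r_i+r_j)·cross = 32.5·97.2500 = 3160.6250
edge 6: (15.5,23.5)→(2.5,32.5)  cross = 15.5·32.5 − 2.5·23.5 = 445.0000; (r_i+r_j)·cross = 18·445.0000 = 8010.0000
Σcross = 543.5000 → A = |Σcross|/2 = 271.7500 mm²
Σ(r_i+r_j)·cross = 16540.0000 → first moment M = |Σ|/6 = 2756.6667
R_c = M/A = 2756.6667/271.7500 = 10.1441 mm
θ = 203° = 3.543018 rad
V = θ·R_c·A = 3.543018·10.1441·271.7500 = 9766.921 mm³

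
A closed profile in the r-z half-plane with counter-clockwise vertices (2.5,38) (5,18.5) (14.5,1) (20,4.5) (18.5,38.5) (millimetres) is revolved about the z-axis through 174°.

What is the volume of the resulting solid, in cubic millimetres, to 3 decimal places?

Volume = 17477.836 mm³

Profile (r,z), 5 vertices: (2.5,38) (5,18.5) (14.5,1) (20,4.5) (18.5,38.5)
edge 0: (2.5,38)→(5,18.5)  cross = 2.5·18.5 − 5·38 = -143.7500; (r_i+r_j)·cross = 7.5·-143.7500 = -1078.1250
edge 1: (5,18.5)→(14.5,1)  cross = 5·1 − 14.5·18.5 = -263.2500; (r_i+r_j)·cross = 19.5·-263.2500 = -5133.3750
edge 2: (14.5,1)→(20,4.5)  cross = 14.5·4.5 − 20·1 = 45.2500; (r_i+r_j)·cross = 34.5·45.2500 = 1561.1250
edge 3: (20,4.5)→(18.5,38.5)  cross = 20·38.5 − 18.5·4.5 = 686.7500; (r_i+r_j)·cross = 38.5·686.7500 = 26439.8750
edge 4: (18.5,38.5)→(2.5,38)  cross = 18.5·38 − 2.5·38.5 = 606.7500; (r_i+r_j)·cross = 21·606.7500 = 12741.7500
Σcross = 931.7500 → A = |Σcross|/2 = 465.8750 mm²
Σ(r_i+r_j)·cross = 34531.2500 → first moment M = |Σ|/6 = 5755.2083
R_c = M/A = 5755.2083/465.8750 = 12.3535 mm
θ = 174° = 3.036873 rad
V = θ·R_c·A = 3.036873·12.3535·465.8750 = 17477.836 mm³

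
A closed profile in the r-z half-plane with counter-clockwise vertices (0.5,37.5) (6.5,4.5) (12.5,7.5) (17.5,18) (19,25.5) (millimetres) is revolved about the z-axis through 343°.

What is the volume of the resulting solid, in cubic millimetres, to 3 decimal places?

Volume = 18388.220 mm³

Profile (r,z), 5 vertices: (0.5,37.5) (6.5,4.5) (12.5,7.5) (17.5,18) (19,25.5)
edge 0: (0.5,37.5)→(6.5,4.5)  cross = 0.5·4.5 − 6.5·37.5 = -241.5000; (r_i+r_j)·cross = 7·-241.5000 = -1690.5000
edge 1: (6.5,4.5)→(12.5,7.5)  cross = 6.5·7.5 − 12.5·4.5 = -7.5000; (r_i+r_j)·cross = 19·-7.5000 = -142.5000
edge 2: (12.5,7.5)→(17.5,18)  cross = 12.5·18 − 17.5·7.5 = 93.7500; (r_i+r_j)·cross = 30·93.7500 = 2812.5000
edge 3: (17.5,18)→(19,25.5)  cross = 17.5·25.5 − 19·18 = 104.2500; (r_i+r_j)·cross = 36.5·104.2500 = 3805.1250
edge 4: (19,25.5)→(0.5,37.5)  cross = 19·37.5 − 0.5·25.5 = 699.7500; (r_i+r_j)·cross = 19.5·699.7500 = 13645.1250
Σcross = 648.7500 → A = |Σcross|/2 = 324.3750 mm²
Σ(r_i+r_j)·cross = 18429.7500 → first moment M = |Σ|/6 = 3071.6250
R_c = M/A = 3071.6250/324.3750 = 9.4694 mm
θ = 343° = 5.986479 rad
V = θ·R_c·A = 5.986479·9.4694·324.3750 = 18388.220 mm³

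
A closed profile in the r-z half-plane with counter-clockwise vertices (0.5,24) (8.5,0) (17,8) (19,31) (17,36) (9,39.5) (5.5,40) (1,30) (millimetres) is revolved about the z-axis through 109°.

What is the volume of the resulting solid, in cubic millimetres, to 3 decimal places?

Profile (r,z), 8 vertices: (0.5,24) (8.5,0) (17,8) (19,31) (17,36) (9,39.5) (5.5,40) (1,30)
edge 0: (0.5,24)→(8.5,0)  cross = 0.5·0 − 8.5·24 = -204.0000; (r_i+r_j)·cross = 9·-204.0000 = -1836.0000
edge 1: (8.5,0)→(17,8)  cross = 8.5·8 − 17·0 = 68.0000; (r_i+r_j)·cross = 25.5·68.0000 = 1734.0000
edge 2: (17,8)→(19,31)  cross = 17·31 − 19·8 = 375.0000; (r_i+r_j)·cross = 36·375.0000 = 13500.0000
edge 3: (19,31)→(17,36)  cross = 19·36 − 17·31 = 157.0000; (r_i+r_j)·cross = 36·157.0000 = 5652.0000
edge 4: (17,36)→(9,39.5)  cross = 17·39.5 − 9·36 = 347.5000; (r_i+r_j)·cross = 26·347.5000 = 9035.0000
edge 5: (9,39.5)→(5.5,40)  cross = 9·40 − 5.5·39.5 = 142.7500; (r_i+r_j)·cross = 14.5·142.7500 = 2069.8750
edge 6: (5.5,40)→(1,30)  cross = 5.5·30 − 1·40 = 125.0000; (r_i+r_j)·cross = 6.5·125.0000 = 812.5000
edge 7: (1,30)→(0.5,24)  cross = 1·24 − 0.5·30 = 9.0000; (r_i+r_j)·cross = 1.5·9.0000 = 13.5000
Σcross = 1020.2500 → A = |Σcross|/2 = 510.1250 mm²
Σ(r_i+r_j)·cross = 30980.8750 → first moment M = |Σ|/6 = 5163.4792
R_c = M/A = 5163.4792/510.1250 = 10.1220 mm
θ = 109° = 1.902409 rad
V = θ·R_c·A = 1.902409·10.1220·510.1250 = 9823.049 mm³

Volume = 9823.049 mm³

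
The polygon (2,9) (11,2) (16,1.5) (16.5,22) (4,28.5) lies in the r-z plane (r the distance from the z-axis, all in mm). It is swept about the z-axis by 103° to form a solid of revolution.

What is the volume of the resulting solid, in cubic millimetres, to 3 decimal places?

Profile (r,z), 5 vertices: (2,9) (11,2) (16,1.5) (16.5,22) (4,28.5)
edge 0: (2,9)→(11,2)  cross = 2·2 − 11·9 = -95.0000; (r_i+r_j)·cross = 13·-95.0000 = -1235.0000
edge 1: (11,2)→(16,1.5)  cross = 11·1.5 − 16·2 = -15.5000; (r_i+r_j)·cross = 27·-15.5000 = -418.5000
edge 2: (16,1.5)→(16.5,22)  cross = 16·22 − 16.5·1.5 = 327.2500; (r_i+r_j)·cross = 32.5·327.2500 = 10635.6250
edge 3: (16.5,22)→(4,28.5)  cross = 16.5·28.5 − 4·22 = 382.2500; (r_i+r_j)·cross = 20.5·382.2500 = 7836.1250
edge 4: (4,28.5)→(2,9)  cross = 4·9 − 2·28.5 = -21.0000; (r_i+r_j)·cross = 6·-21.0000 = -126.0000
Σcross = 578.0000 → A = |Σcross|/2 = 289.0000 mm²
Σ(r_i+r_j)·cross = 16692.2500 → first moment M = |Σ|/6 = 2782.0417
R_c = M/A = 2782.0417/289.0000 = 9.6264 mm
θ = 103° = 1.797689 rad
V = θ·R_c·A = 1.797689·9.6264·289.0000 = 5001.246 mm³

Volume = 5001.246 mm³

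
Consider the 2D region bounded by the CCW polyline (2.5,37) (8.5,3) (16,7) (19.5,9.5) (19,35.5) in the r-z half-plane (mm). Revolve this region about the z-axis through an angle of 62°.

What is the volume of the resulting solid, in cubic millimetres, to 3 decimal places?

Volume = 5476.123 mm³

Profile (r,z), 5 vertices: (2.5,37) (8.5,3) (16,7) (19.5,9.5) (19,35.5)
edge 0: (2.5,37)→(8.5,3)  cross = 2.5·3 − 8.5·37 = -307.0000; (r_i+r_j)·cross = 11·-307.0000 = -3377.0000
edge 1: (8.5,3)→(16,7)  cross = 8.5·7 − 16·3 = 11.5000; (r_i+r_j)·cross = 24.5·11.5000 = 281.7500
edge 2: (16,7)→(19.5,9.5)  cross = 16·9.5 − 19.5·7 = 15.5000; (r_i+r_j)·cross = 35.5·15.5000 = 550.2500
edge 3: (19.5,9.5)→(19,35.5)  cross = 19.5·35.5 − 19·9.5 = 511.7500; (r_i+r_j)·cross = 38.5·511.7500 = 19702.3750
edge 4: (19,35.5)→(2.5,37)  cross = 19·37 − 2.5·35.5 = 614.2500; (r_i+r_j)·cross = 21.5·614.2500 = 13206.3750
Σcross = 846.0000 → A = |Σcross|/2 = 423.0000 mm²
Σ(r_i+r_j)·cross = 30363.7500 → first moment M = |Σ|/6 = 5060.6250
R_c = M/A = 5060.6250/423.0000 = 11.9637 mm
θ = 62° = 1.082104 rad
V = θ·R_c·A = 1.082104·11.9637·423.0000 = 5476.123 mm³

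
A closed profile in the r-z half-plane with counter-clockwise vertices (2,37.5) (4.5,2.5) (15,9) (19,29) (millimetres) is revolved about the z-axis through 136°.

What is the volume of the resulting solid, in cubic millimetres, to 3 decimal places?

Profile (r,z), 4 vertices: (2,37.5) (4.5,2.5) (15,9) (19,29)
edge 0: (2,37.5)→(4.5,2.5)  cross = 2·2.5 − 4.5·37.5 = -163.7500; (r_i+r_j)·cross = 6.5·-163.7500 = -1064.3750
edge 1: (4.5,2.5)→(15,9)  cross = 4.5·9 − 15·2.5 = 3.0000; (r_i+r_j)·cross = 19.5·3.0000 = 58.5000
edge 2: (15,9)→(19,29)  cross = 15·29 − 19·9 = 264.0000; (r_i+r_j)·cross = 34·264.0000 = 8976.0000
edge 3: (19,29)→(2,37.5)  cross = 19·37.5 − 2·29 = 654.5000; (r_i+r_j)·cross = 21·654.5000 = 13744.5000
Σcross = 757.7500 → A = |Σcross|/2 = 378.8750 mm²
Σ(r_i+r_j)·cross = 21714.6250 → first moment M = |Σ|/6 = 3619.1042
R_c = M/A = 3619.1042/378.8750 = 9.5522 mm
θ = 136° = 2.373648 rad
V = θ·R_c·A = 2.373648·9.5522·378.8750 = 8590.479 mm³

Volume = 8590.479 mm³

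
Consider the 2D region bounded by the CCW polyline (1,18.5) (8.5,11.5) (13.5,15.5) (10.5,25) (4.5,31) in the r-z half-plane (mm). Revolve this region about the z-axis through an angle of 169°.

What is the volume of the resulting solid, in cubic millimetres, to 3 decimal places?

Profile (r,z), 5 vertices: (1,18.5) (8.5,11.5) (13.5,15.5) (10.5,25) (4.5,31)
edge 0: (1,18.5)→(8.5,11.5)  cross = 1·11.5 − 8.5·18.5 = -145.7500; (r_i+r_j)·cross = 9.5·-145.7500 = -1384.6250
edge 1: (8.5,11.5)→(13.5,15.5)  cross = 8.5·15.5 − 13.5·11.5 = -23.5000; (r_i+r_j)·cross = 22·-23.5000 = -517.0000
edge 2: (13.5,15.5)→(10.5,25)  cross = 13.5·25 − 10.5·15.5 = 174.7500; (r_i+r_j)·cross = 24·174.7500 = 4194.0000
edge 3: (10.5,25)→(4.5,31)  cross = 10.5·31 − 4.5·25 = 213.0000; (r_i+r_j)·cross = 15·213.0000 = 3195.0000
edge 4: (4.5,31)→(1,18.5)  cross = 4.5·18.5 − 1·31 = 52.2500; (r_i+r_j)·cross = 5.5·52.2500 = 287.3750
Σcross = 270.7500 → A = |Σcross|/2 = 135.3750 mm²
Σ(r_i+r_j)·cross = 5774.7500 → first moment M = |Σ|/6 = 962.4583
R_c = M/A = 962.4583/135.3750 = 7.1096 mm
θ = 169° = 2.949606 rad
V = θ·R_c·A = 2.949606·7.1096·135.3750 = 2838.873 mm³

Volume = 2838.873 mm³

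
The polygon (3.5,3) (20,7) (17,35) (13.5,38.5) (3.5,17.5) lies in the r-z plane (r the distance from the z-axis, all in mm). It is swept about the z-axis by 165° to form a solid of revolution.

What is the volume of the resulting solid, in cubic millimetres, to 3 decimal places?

Volume = 13239.370 mm³

Profile (r,z), 5 vertices: (3.5,3) (20,7) (17,35) (13.5,38.5) (3.5,17.5)
edge 0: (3.5,3)→(20,7)  cross = 3.5·7 − 20·3 = -35.5000; (r_i+r_j)·cross = 23.5·-35.5000 = -834.2500
edge 1: (20,7)→(17,35)  cross = 20·35 − 17·7 = 581.0000; (r_i+r_j)·cross = 37·581.0000 = 21497.0000
edge 2: (17,35)→(13.5,38.5)  cross = 17·38.5 − 13.5·35 = 182.0000; (r_i+r_j)·cross = 30.5·182.0000 = 5551.0000
edge 3: (13.5,38.5)→(3.5,17.5)  cross = 13.5·17.5 − 3.5·38.5 = 101.5000; (r_i+r_j)·cross = 17·101.5000 = 1725.5000
edge 4: (3.5,17.5)→(3.5,3)  cross = 3.5·3 − 3.5·17.5 = -50.7500; (r_i+r_j)·cross = 7·-50.7500 = -355.2500
Σcross = 778.2500 → A = |Σcross|/2 = 389.1250 mm²
Σ(r_i+r_j)·cross = 27584.0000 → first moment M = |Σ|/6 = 4597.3333
R_c = M/A = 4597.3333/389.1250 = 11.8145 mm
θ = 165° = 2.879793 rad
V = θ·R_c·A = 2.879793·11.8145·389.1250 = 13239.370 mm³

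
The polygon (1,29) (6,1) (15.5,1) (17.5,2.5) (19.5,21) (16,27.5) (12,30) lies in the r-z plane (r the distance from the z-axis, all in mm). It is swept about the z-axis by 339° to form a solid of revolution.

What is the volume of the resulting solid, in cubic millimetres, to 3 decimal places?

Profile (r,z), 7 vertices: (1,29) (6,1) (15.5,1) (17.5,2.5) (19.5,21) (16,27.5) (12,30)
edge 0: (1,29)→(6,1)  cross = 1·1 − 6·29 = -173.0000; (r_i+r_j)·cross = 7·-173.0000 = -1211.0000
edge 1: (6,1)→(15.5,1)  cross = 6·1 − 15.5·1 = -9.5000; (r_i+r_j)·cross = 21.5·-9.5000 = -204.2500
edge 2: (15.5,1)→(17.5,2.5)  cross = 15.5·2.5 − 17.5·1 = 21.2500; (r_i+r_j)·cross = 33·21.2500 = 701.2500
edge 3: (17.5,2.5)→(19.5,21)  cross = 17.5·21 − 19.5·2.5 = 318.7500; (r_i+r_j)·cross = 37·318.7500 = 11793.7500
edge 4: (19.5,21)→(16,27.5)  cross = 19.5·27.5 − 16·21 = 200.2500; (r_i+r_j)·cross = 35.5·200.2500 = 7108.8750
edge 5: (16,27.5)→(12,30)  cross = 16·30 − 12·27.5 = 150.0000; (r_i+r_j)·cross = 28·150.0000 = 4200.0000
edge 6: (12,30)→(1,29)  cross = 12·29 − 1·30 = 318.0000; (r_i+r_j)·cross = 13·318.0000 = 4134.0000
Σcross = 825.7500 → A = |Σcross|/2 = 412.8750 mm²
Σ(r_i+r_j)·cross = 26522.6250 → first moment M = |Σ|/6 = 4420.4375
R_c = M/A = 4420.4375/412.8750 = 10.7065 mm
θ = 339° = 5.916666 rad
V = θ·R_c·A = 5.916666·10.7065·412.8750 = 26154.253 mm³

Volume = 26154.253 mm³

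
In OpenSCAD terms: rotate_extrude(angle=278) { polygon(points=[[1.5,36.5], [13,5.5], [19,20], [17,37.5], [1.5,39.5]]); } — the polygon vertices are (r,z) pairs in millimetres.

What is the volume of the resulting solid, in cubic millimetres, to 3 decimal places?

Profile (r,z), 5 vertices: (1.5,36.5) (13,5.5) (19,20) (17,37.5) (1.5,39.5)
edge 0: (1.5,36.5)→(13,5.5)  cross = 1.5·5.5 − 13·36.5 = -466.2500; (r_i+r_j)·cross = 14.5·-466.2500 = -6760.6250
edge 1: (13,5.5)→(19,20)  cross = 13·20 − 19·5.5 = 155.5000; (r_i+r_j)·cross = 32·155.5000 = 4976.0000
edge 2: (19,20)→(17,37.5)  cross = 19·37.5 − 17·20 = 372.5000; (r_i+r_j)·cross = 36·372.5000 = 13410.0000
edge 3: (17,37.5)→(1.5,39.5)  cross = 17·39.5 − 1.5·37.5 = 615.2500; (r_i+r_j)·cross = 18.5·615.2500 = 11382.1250
edge 4: (1.5,39.5)→(1.5,36.5)  cross = 1.5·36.5 − 1.5·39.5 = -4.5000; (r_i+r_j)·cross = 3·-4.5000 = -13.5000
Σcross = 672.5000 → A = |Σcross|/2 = 336.2500 mm²
Σ(r_i+r_j)·cross = 22994.0000 → first moment M = |Σ|/6 = 3832.3333
R_c = M/A = 3832.3333/336.2500 = 11.3973 mm
θ = 278° = 4.852015 rad
V = θ·R_c·A = 4.852015·11.3973·336.2500 = 18594.540 mm³

Volume = 18594.540 mm³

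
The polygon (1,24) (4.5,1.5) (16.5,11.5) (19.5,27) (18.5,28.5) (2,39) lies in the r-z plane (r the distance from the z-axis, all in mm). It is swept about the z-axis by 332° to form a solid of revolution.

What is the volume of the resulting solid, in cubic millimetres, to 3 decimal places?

Profile (r,z), 6 vertices: (1,24) (4.5,1.5) (16.5,11.5) (19.5,27) (18.5,28.5) (2,39)
edge 0: (1,24)→(4.5,1.5)  cross = 1·1.5 − 4.5·24 = -106.5000; (r_i+r_j)·cross = 5.5·-106.5000 = -585.7500
edge 1: (4.5,1.5)→(16.5,11.5)  cross = 4.5·11.5 − 16.5·1.5 = 27.0000; (r_i+r_j)·cross = 21·27.0000 = 567.0000
edge 2: (16.5,11.5)→(19.5,27)  cross = 16.5·27 − 19.5·11.5 = 221.2500; (r_i+r_j)·cross = 36·221.2500 = 7965.0000
edge 3: (19.5,27)→(18.5,28.5)  cross = 19.5·28.5 − 18.5·27 = 56.2500; (r_i+r_j)·cross = 38·56.2500 = 2137.5000
edge 4: (18.5,28.5)→(2,39)  cross = 18.5·39 − 2·28.5 = 664.5000; (r_i+r_j)·cross = 20.5·664.5000 = 13622.2500
edge 5: (2,39)→(1,24)  cross = 2·24 − 1·39 = 9.0000; (r_i+r_j)·cross = 3·9.0000 = 27.0000
Σcross = 871.5000 → A = |Σcross|/2 = 435.7500 mm²
Σ(r_i+r_j)·cross = 23733.0000 → first moment M = |Σ|/6 = 3955.5000
R_c = M/A = 3955.5000/435.7500 = 9.0775 mm
θ = 332° = 5.794493 rad
V = θ·R_c·A = 5.794493·9.0775·435.7500 = 22920.118 mm³

Volume = 22920.118 mm³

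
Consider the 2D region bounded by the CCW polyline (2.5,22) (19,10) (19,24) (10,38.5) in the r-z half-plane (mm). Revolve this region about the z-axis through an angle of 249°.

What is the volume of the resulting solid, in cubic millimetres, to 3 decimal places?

Volume = 12645.666 mm³

Profile (r,z), 4 vertices: (2.5,22) (19,10) (19,24) (10,38.5)
edge 0: (2.5,22)→(19,10)  cross = 2.5·10 − 19·22 = -393.0000; (r_i+r_j)·cross = 21.5·-393.0000 = -8449.5000
edge 1: (19,10)→(19,24)  cross = 19·24 − 19·10 = 266.0000; (r_i+r_j)·cross = 38·266.0000 = 10108.0000
edge 2: (19,24)→(10,38.5)  cross = 19·38.5 − 10·24 = 491.5000; (r_i+r_j)·cross = 29·491.5000 = 14253.5000
edge 3: (10,38.5)→(2.5,22)  cross = 10·22 − 2.5·38.5 = 123.7500; (r_i+r_j)·cross = 12.5·123.7500 = 1546.8750
Σcross = 488.2500 → A = |Σcross|/2 = 244.1250 mm²
Σ(r_i+r_j)·cross = 17458.8750 → first moment M = |Σ|/6 = 2909.8125
R_c = M/A = 2909.8125/244.1250 = 11.9194 mm
θ = 249° = 4.345870 rad
V = θ·R_c·A = 4.345870·11.9194·244.1250 = 12645.666 mm³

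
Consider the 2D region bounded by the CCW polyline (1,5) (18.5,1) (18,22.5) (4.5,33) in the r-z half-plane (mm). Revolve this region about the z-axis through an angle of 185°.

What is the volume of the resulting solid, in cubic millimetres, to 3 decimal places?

Volume = 12797.583 mm³

Profile (r,z), 4 vertices: (1,5) (18.5,1) (18,22.5) (4.5,33)
edge 0: (1,5)→(18.5,1)  cross = 1·1 − 18.5·5 = -91.5000; (r_i+r_j)·cross = 19.5·-91.5000 = -1784.2500
edge 1: (18.5,1)→(18,22.5)  cross = 18.5·22.5 − 18·1 = 398.2500; (r_i+r_j)·cross = 36.5·398.2500 = 14536.1250
edge 2: (18,22.5)→(4.5,33)  cross = 18·33 − 4.5·22.5 = 492.7500; (r_i+r_j)·cross = 22.5·492.7500 = 11086.8750
edge 3: (4.5,33)→(1,5)  cross = 4.5·5 − 1·33 = -10.5000; (r_i+r_j)·cross = 5.5·-10.5000 = -57.7500
Σcross = 789.0000 → A = |Σcross|/2 = 394.5000 mm²
Σ(r_i+r_j)·cross = 23781.0000 → first moment M = |Σ|/6 = 3963.5000
R_c = M/A = 3963.5000/394.5000 = 10.0469 mm
θ = 185° = 3.228859 rad
V = θ·R_c·A = 3.228859·10.0469·394.5000 = 12797.583 mm³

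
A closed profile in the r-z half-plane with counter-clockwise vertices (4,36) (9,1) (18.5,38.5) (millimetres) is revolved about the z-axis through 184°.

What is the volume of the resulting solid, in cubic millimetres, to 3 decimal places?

Volume = 8767.138 mm³

Profile (r,z), 3 vertices: (4,36) (9,1) (18.5,38.5)
edge 0: (4,36)→(9,1)  cross = 4·1 − 9·36 = -320.0000; (r_i+r_j)·cross = 13·-320.0000 = -4160.0000
edge 1: (9,1)→(18.5,38.5)  cross = 9·38.5 − 18.5·1 = 328.0000; (r_i+r_j)·cross = 27.5·328.0000 = 9020.0000
edge 2: (18.5,38.5)→(4,36)  cross = 18.5·36 − 4·38.5 = 512.0000; (r_i+r_j)·cross = 22.5·512.0000 = 11520.0000
Σcross = 520.0000 → A = |Σcross|/2 = 260.0000 mm²
Σ(r_i+r_j)·cross = 16380.0000 → first moment M = |Σ|/6 = 2730.0000
R_c = M/A = 2730.0000/260.0000 = 10.5000 mm
θ = 184° = 3.211406 rad
V = θ·R_c·A = 3.211406·10.5000·260.0000 = 8767.138 mm³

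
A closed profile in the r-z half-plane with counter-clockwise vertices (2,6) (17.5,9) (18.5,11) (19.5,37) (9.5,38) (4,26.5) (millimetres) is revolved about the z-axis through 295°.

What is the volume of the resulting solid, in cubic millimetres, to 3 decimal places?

Profile (r,z), 6 vertices: (2,6) (17.5,9) (18.5,11) (19.5,37) (9.5,38) (4,26.5)
edge 0: (2,6)→(17.5,9)  cross = 2·9 − 17.5·6 = -87.0000; (r_i+r_j)·cross = 19.5·-87.0000 = -1696.5000
edge 1: (17.5,9)→(18.5,11)  cross = 17.5·11 − 18.5·9 = 26.0000; (r_i+r_j)·cross = 36·26.0000 = 936.0000
edge 2: (18.5,11)→(19.5,37)  cross = 18.5·37 − 19.5·11 = 470.0000; (r_i+r_j)·cross = 38·470.0000 = 17860.0000
edge 3: (19.5,37)→(9.5,38)  cross = 19.5·38 − 9.5·37 = 389.5000; (r_i+r_j)·cross = 29·389.5000 = 11295.5000
edge 4: (9.5,38)→(4,26.5)  cross = 9.5·26.5 − 4·38 = 99.7500; (r_i+r_j)·cross = 13.5·99.7500 = 1346.6250
edge 5: (4,26.5)→(2,6)  cross = 4·6 − 2·26.5 = -29.0000; (r_i+r_j)·cross = 6·-29.0000 = -174.0000
Σcross = 869.2500 → A = |Σcross|/2 = 434.6250 mm²
Σ(r_i+r_j)·cross = 29567.6250 → first moment M = |Σ|/6 = 4927.9375
R_c = M/A = 4927.9375/434.6250 = 11.3384 mm
θ = 295° = 5.148721 rad
V = θ·R_c·A = 5.148721·11.3384·434.6250 = 25372.577 mm³

Volume = 25372.577 mm³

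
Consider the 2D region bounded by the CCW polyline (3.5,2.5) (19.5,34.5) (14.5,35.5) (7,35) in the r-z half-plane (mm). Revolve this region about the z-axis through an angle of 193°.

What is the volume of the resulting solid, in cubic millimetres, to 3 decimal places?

Volume = 7101.890 mm³

Profile (r,z), 4 vertices: (3.5,2.5) (19.5,34.5) (14.5,35.5) (7,35)
edge 0: (3.5,2.5)→(19.5,34.5)  cross = 3.5·34.5 − 19.5·2.5 = 72.0000; (r_i+r_j)·cross = 23·72.0000 = 1656.0000
edge 1: (19.5,34.5)→(14.5,35.5)  cross = 19.5·35.5 − 14.5·34.5 = 192.0000; (r_i+r_j)·cross = 34·192.0000 = 6528.0000
edge 2: (14.5,35.5)→(7,35)  cross = 14.5·35 − 7·35.5 = 259.0000; (r_i+r_j)·cross = 21.5·259.0000 = 5568.5000
edge 3: (7,35)→(3.5,2.5)  cross = 7·2.5 − 3.5·35 = -105.0000; (r_i+r_j)·cross = 10.5·-105.0000 = -1102.5000
Σcross = 418.0000 → A = |Σcross|/2 = 209.0000 mm²
Σ(r_i+r_j)·cross = 12650.0000 → first moment M = |Σ|/6 = 2108.3333
R_c = M/A = 2108.3333/209.0000 = 10.0877 mm
θ = 193° = 3.368485 rad
V = θ·R_c·A = 3.368485·10.0877·209.0000 = 7101.890 mm³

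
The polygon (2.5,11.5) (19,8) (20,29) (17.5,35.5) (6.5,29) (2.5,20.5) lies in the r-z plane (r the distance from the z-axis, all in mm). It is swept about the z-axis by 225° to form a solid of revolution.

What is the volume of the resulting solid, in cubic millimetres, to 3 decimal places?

Volume = 16788.704 mm³

Profile (r,z), 6 vertices: (2.5,11.5) (19,8) (20,29) (17.5,35.5) (6.5,29) (2.5,20.5)
edge 0: (2.5,11.5)→(19,8)  cross = 2.5·8 − 19·11.5 = -198.5000; (r_i+r_j)·cross = 21.5·-198.5000 = -4267.7500
edge 1: (19,8)→(20,29)  cross = 19·29 − 20·8 = 391.0000; (r_i+r_j)·cross = 39·391.0000 = 15249.0000
edge 2: (20,29)→(17.5,35.5)  cross = 20·35.5 − 17.5·29 = 202.5000; (r_i+r_j)·cross = 37.5·202.5000 = 7593.7500
edge 3: (17.5,35.5)→(6.5,29)  cross = 17.5·29 − 6.5·35.5 = 276.7500; (r_i+r_j)·cross = 24·276.7500 = 6642.0000
edge 4: (6.5,29)→(2.5,20.5)  cross = 6.5·20.5 − 2.5·29 = 60.7500; (r_i+r_j)·cross = 9·60.7500 = 546.7500
edge 5: (2.5,20.5)→(2.5,11.5)  cross = 2.5·11.5 − 2.5·20.5 = -22.5000; (r_i+r_j)·cross = 5·-22.5000 = -112.5000
Σcross = 710.0000 → A = |Σcross|/2 = 355.0000 mm²
Σ(r_i+r_j)·cross = 25651.2500 → first moment M = |Σ|/6 = 4275.2083
R_c = M/A = 4275.2083/355.0000 = 12.0428 mm
θ = 225° = 3.926991 rad
V = θ·R_c·A = 3.926991·12.0428·355.0000 = 16788.704 mm³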